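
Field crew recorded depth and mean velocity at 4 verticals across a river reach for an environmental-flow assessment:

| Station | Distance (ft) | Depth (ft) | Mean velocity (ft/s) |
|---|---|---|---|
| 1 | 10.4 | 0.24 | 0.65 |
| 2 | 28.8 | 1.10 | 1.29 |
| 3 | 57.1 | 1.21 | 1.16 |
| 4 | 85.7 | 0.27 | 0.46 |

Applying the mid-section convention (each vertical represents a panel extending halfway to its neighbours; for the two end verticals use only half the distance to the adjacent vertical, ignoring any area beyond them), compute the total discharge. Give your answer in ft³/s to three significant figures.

76.3 ft³/s

w_1 = (28.8 − 10.4)/2 = 9.2 ft; q_1 = 0.65 × 0.24 × 9.2 = 1.435 ft³/s
w_2 = (57.1 − 10.4)/2 = 23.35 ft; q_2 = 1.29 × 1.10 × 23.35 = 33.13 ft³/s
w_3 = (85.7 − 28.8)/2 = 28.45 ft; q_3 = 1.16 × 1.21 × 28.45 = 39.93 ft³/s
w_4 = (85.7 − 57.1)/2 = 14.3 ft; q_4 = 0.46 × 0.27 × 14.3 = 1.776 ft³/s
Q = Σ qᵢ = 76.28 ft³/s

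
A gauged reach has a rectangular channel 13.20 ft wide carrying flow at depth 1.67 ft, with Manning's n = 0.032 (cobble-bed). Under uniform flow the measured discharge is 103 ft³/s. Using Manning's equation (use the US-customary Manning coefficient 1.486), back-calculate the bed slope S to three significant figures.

0.00690

A = b·y = 13.20 × 1.67 = 22.04 ft²
P = b + 2y = 13.20 + 2×1.67 = 16.54 ft
R = A/P = 22.04/16.54 = 1.333 ft
S = (Q·n / (1.486·A·R^(2/3)))² = (103×0.032 / (1.486×22.04×1.211))² = 0.006903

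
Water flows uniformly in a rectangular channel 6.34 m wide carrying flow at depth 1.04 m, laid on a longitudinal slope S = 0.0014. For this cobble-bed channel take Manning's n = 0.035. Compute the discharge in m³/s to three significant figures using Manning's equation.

5.99 m³/s

A = b·y = 6.34 × 1.04 = 6.594 m²
P = b + 2y = 6.34 + 2×1.04 = 8.420 m
R = A/P = 6.594/8.420 = 0.7831 m
Q = (1/n)·A·R^(2/3)·S^(1/2) = (1/0.035) × 6.594 × 0.7831^(2/3) × 0.0014^(1/2) = 5.989 m³/s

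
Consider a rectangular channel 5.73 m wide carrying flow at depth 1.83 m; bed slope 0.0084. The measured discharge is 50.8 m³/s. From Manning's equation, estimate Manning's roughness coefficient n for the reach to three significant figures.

A = b·y = 5.73 × 1.83 = 10.49 m²
P = b + 2y = 5.73 + 2×1.83 = 9.390 m
R = A/P = 10.49/9.390 = 1.117 m
n = (1/Q)·A·R^(2/3)·S^(1/2) = (1/50.8) × 10.49 × 1.076 × 0.09165 = 0.02036

0.0204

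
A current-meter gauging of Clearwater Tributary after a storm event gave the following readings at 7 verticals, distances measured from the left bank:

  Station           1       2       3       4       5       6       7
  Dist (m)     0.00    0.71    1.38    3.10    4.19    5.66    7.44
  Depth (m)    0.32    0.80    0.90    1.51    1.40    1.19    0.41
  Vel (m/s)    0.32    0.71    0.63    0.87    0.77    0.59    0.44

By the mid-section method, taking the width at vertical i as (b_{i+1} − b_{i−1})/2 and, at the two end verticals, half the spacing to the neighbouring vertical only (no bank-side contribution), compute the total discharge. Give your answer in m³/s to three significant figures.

5.63 m³/s

w_1 = (0.71 − 0.00)/2 = 0.355 m; q_1 = 0.32 × 0.32 × 0.355 = 0.03635 m³/s
w_2 = (1.38 − 0.00)/2 = 0.69 m; q_2 = 0.71 × 0.80 × 0.69 = 0.3919 m³/s
w_3 = (3.10 − 0.71)/2 = 1.195 m; q_3 = 0.63 × 0.90 × 1.195 = 0.6776 m³/s
w_4 = (4.19 − 1.38)/2 = 1.405 m; q_4 = 0.87 × 1.51 × 1.405 = 1.846 m³/s
w_5 = (5.66 − 3.10)/2 = 1.28 m; q_5 = 0.77 × 1.40 × 1.28 = 1.380 m³/s
w_6 = (7.44 − 4.19)/2 = 1.625 m; q_6 = 0.59 × 1.19 × 1.625 = 1.141 m³/s
w_7 = (7.44 − 5.66)/2 = 0.89 m; q_7 = 0.44 × 0.41 × 0.89 = 0.1606 m³/s
Q = Σ qᵢ = 5.633 m³/s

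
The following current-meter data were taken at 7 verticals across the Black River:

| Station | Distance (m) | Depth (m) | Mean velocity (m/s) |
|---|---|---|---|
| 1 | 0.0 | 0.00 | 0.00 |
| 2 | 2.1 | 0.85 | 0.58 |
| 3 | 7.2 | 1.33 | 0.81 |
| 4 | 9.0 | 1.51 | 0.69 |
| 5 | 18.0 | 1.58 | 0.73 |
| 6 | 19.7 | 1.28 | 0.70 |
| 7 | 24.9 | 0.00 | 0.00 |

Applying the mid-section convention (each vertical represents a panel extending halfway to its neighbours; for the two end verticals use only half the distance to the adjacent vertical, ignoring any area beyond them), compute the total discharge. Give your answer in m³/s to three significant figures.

20.4 m³/s

w_2 = (7.2 − 0.0)/2 = 3.6 m; q_2 = 0.58 × 0.85 × 3.6 = 1.775 m³/s
w_3 = (9.0 − 2.1)/2 = 3.45 m; q_3 = 0.81 × 1.33 × 3.45 = 3.717 m³/s
w_4 = (18.0 − 7.2)/2 = 5.4 m; q_4 = 0.69 × 1.51 × 5.4 = 5.626 m³/s
w_5 = (19.7 − 9.0)/2 = 5.35 m; q_5 = 0.73 × 1.58 × 5.35 = 6.171 m³/s
w_6 = (24.9 − 18.0)/2 = 3.45 m; q_6 = 0.70 × 1.28 × 3.45 = 3.091 m³/s
Stations 1, 7 contribute zero (depth or velocity is 0).
Q = Σ qᵢ = 20.38 m³/s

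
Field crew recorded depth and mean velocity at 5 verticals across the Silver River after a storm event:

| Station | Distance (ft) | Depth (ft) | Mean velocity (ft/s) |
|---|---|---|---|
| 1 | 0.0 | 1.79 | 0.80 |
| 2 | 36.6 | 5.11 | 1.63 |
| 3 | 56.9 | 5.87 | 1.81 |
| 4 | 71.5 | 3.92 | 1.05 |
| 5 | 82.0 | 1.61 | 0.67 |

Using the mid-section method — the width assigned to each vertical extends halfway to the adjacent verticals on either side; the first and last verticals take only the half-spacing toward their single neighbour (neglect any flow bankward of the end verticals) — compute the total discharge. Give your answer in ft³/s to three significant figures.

506 ft³/s

w_1 = (36.6 − 0.0)/2 = 18.3 ft; q_1 = 0.80 × 1.79 × 18.3 = 26.21 ft³/s
w_2 = (56.9 − 0.0)/2 = 28.45 ft; q_2 = 1.63 × 5.11 × 28.45 = 237.0 ft³/s
w_3 = (71.5 − 36.6)/2 = 17.45 ft; q_3 = 1.81 × 5.87 × 17.45 = 185.4 ft³/s
w_4 = (82.0 − 56.9)/2 = 12.55 ft; q_4 = 1.05 × 3.92 × 12.55 = 51.66 ft³/s
w_5 = (82.0 − 71.5)/2 = 5.25 ft; q_5 = 0.67 × 1.61 × 5.25 = 5.663 ft³/s
Q = Σ qᵢ = 505.9 ft³/s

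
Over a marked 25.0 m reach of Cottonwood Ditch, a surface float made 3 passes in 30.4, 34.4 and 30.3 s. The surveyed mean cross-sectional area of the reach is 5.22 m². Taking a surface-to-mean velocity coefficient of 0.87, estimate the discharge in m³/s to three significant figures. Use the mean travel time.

t̄ = (30.4 + 34.4 + 30.3) / 3 = 31.7 s
v_surface = L / t̄ = 25.0 / 31.7 = 0.7886 m/s
v_mean = 0.87 × 0.7886 = 0.6861 m/s
Q = A × v_mean = 5.22 × 0.6861 = 3.582 m³/s

3.58 m³/s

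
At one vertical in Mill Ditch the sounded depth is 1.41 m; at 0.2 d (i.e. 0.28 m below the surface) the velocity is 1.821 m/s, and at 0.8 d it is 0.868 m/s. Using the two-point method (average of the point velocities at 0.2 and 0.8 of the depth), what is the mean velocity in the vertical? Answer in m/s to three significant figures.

v̄ = (1.821 + 0.868) / 2 = 1.345 m/s

1.34 m/s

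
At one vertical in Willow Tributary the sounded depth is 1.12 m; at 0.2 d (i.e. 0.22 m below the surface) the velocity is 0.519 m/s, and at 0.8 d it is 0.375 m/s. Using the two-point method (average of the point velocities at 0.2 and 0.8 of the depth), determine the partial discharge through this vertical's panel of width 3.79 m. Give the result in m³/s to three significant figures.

v̄ = (0.519 + 0.375) / 2 = 0.4470 m/s
q = v̄ × d × w = 0.4470 × 1.12 × 3.79 = 1.897 m³/s

1.90 m³/s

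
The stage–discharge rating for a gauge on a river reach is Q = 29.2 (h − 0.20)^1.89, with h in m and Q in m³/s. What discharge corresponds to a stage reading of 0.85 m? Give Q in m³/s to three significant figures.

Q = 29.2 × (0.85 − 0.20)^1.89 = 29.2 × 0.65^1.89 = 12.94 m³/s

12.9 m³/s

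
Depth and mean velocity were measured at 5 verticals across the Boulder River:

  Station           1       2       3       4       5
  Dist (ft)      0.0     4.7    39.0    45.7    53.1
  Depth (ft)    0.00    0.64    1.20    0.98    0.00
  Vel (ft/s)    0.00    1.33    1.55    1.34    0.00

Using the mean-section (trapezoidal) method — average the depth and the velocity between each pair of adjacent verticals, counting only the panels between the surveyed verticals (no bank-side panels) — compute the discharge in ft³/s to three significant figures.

Panel 1-2: Δb = 4.7 ft, d̄ = (0.00+0.64)/2 = 0.32, v̄ = (0.00+1.33)/2 = 0.665 → q = 4.7×0.32×0.665 = 1.000 ft³/s
Panel 2-3: Δb = 34.3 ft, d̄ = (0.64+1.20)/2 = 0.92, v̄ = (1.33+1.55)/2 = 1.44 → q = 34.3×0.92×1.44 = 45.44 ft³/s
Panel 3-4: Δb = 6.7 ft, d̄ = (1.20+0.98)/2 = 1.09, v̄ = (1.55+1.34)/2 = 1.445 → q = 6.7×1.09×1.445 = 10.55 ft³/s
Panel 4-5: Δb = 7.4 ft, d̄ = (0.98+0.00)/2 = 0.49, v̄ = (1.34+0.00)/2 = 0.67 → q = 7.4×0.49×0.67 = 2.429 ft³/s
Q = Σ q = 59.42 ft³/s

59.4 ft³/s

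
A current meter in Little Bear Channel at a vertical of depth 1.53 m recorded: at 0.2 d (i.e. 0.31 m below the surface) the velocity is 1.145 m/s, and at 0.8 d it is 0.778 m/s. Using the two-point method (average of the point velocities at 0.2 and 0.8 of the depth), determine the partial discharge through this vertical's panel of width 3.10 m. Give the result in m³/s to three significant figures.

v̄ = (1.145 + 0.778) / 2 = 0.9615 m/s
q = v̄ × d × w = 0.9615 × 1.53 × 3.10 = 4.560 m³/s

4.56 m³/s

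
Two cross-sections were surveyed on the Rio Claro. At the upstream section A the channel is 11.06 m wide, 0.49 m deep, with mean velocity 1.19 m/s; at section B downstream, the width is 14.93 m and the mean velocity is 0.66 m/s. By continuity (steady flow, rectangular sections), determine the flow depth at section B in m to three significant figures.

0.654 m

Q = A₁V₁ = (11.06×0.49) × 1.19 = 6.449 m³/s
d₂ = Q/(b₂ V₂) = 6.449/(14.93×0.66) = 0.6545 m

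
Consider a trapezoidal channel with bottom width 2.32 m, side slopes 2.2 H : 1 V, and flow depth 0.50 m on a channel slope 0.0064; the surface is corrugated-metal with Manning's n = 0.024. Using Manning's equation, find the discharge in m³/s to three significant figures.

A = (b + z·y)·y = (2.32 + 2.2×0.50)×0.50 = 1.710 m²
P = b + 2y√(1+z²) = 2.32 + 2×0.50×√(1+2.2²) = 4.737 m
R = A/P = 1.710/4.737 = 0.3610 m
Q = (1/n)·A·R^(2/3)·S^(1/2) = (1/0.024) × 1.710 × 0.3610^(2/3) × 0.0064^(1/2) = 2.890 m³/s

2.89 m³/s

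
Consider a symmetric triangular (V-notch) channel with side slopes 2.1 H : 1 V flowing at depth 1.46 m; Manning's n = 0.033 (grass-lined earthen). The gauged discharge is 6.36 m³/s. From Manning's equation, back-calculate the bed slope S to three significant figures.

0.00383

A = z·y² = 2.1×1.46² = 4.476 m²
P = 2y√(1+z²) = 2×1.46×√(1+2.1²) = 6.792 m
R = A/P = 4.476/6.792 = 0.6591 m
S = (Q·n / (1·A·R^(2/3)))² = (6.36×0.033 / (1×4.476×0.7573))² = 0.003833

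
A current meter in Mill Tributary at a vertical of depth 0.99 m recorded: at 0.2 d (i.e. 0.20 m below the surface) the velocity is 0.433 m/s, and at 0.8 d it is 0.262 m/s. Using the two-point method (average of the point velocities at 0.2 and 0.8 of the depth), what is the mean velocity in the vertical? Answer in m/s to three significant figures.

0.348 m/s

v̄ = (0.433 + 0.262) / 2 = 0.3475 m/s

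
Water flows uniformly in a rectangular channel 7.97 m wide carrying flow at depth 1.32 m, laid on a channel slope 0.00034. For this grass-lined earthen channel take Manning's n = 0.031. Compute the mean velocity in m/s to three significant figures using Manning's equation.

0.591 m/s

A = b·y = 7.97 × 1.32 = 10.52 m²
P = b + 2y = 7.97 + 2×1.32 = 10.61 m
R = A/P = 10.52/10.61 = 0.9916 m
Q = (1/n)·A·R^(2/3)·S^(1/2) = (1/0.031) × 10.52 × 0.9916^(2/3) × 0.00034^(1/2) = 6.222 m³/s
V = Q/A = 6.222/10.52 = 0.5915 m/s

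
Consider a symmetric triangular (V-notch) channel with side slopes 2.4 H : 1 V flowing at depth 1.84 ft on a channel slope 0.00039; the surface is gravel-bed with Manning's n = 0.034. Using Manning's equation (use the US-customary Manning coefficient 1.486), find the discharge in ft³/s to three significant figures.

A = z·y² = 2.4×1.84² = 8.125 ft²
P = 2y√(1+z²) = 2×1.84×√(1+2.4²) = 9.568 ft
R = A/P = 8.125/9.568 = 0.8492 ft
Q = (1.486/n)·A·R^(2/3)·S^(1/2) = (1.486/0.034) × 8.125 × 0.8492^(2/3) × 0.00039^(1/2) = 6.289 ft³/s

6.29 ft³/s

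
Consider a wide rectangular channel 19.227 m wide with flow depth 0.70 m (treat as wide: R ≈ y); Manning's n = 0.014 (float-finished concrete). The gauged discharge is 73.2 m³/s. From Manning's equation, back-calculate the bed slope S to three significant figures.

0.00933

A = b·y = 19.227 × 0.70 = 13.46 m²
Wide channel: R ≈ y = 0.70 m
S = (Q·n / (1·A·R^(2/3)))² = (73.2×0.014 / (1×13.46×0.7884))² = 0.009328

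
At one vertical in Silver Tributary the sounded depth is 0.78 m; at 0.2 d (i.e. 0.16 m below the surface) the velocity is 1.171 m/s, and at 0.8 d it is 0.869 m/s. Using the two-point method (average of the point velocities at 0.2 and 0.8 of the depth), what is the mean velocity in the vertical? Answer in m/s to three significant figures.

1.02 m/s

v̄ = (1.171 + 0.869) / 2 = 1.020 m/s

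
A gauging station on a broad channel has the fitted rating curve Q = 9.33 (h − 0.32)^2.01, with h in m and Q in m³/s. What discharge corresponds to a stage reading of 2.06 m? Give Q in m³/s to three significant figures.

Q = 9.33 × (2.06 − 0.32)^2.01 = 9.33 × 1.74^2.01 = 28.40 m³/s

28.4 m³/s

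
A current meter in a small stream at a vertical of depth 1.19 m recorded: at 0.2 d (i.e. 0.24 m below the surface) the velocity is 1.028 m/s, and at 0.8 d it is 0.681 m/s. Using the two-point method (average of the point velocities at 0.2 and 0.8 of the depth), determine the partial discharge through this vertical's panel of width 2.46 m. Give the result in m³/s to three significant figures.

2.50 m³/s

v̄ = (1.028 + 0.681) / 2 = 0.8545 m/s
q = v̄ × d × w = 0.8545 × 1.19 × 2.46 = 2.501 m³/s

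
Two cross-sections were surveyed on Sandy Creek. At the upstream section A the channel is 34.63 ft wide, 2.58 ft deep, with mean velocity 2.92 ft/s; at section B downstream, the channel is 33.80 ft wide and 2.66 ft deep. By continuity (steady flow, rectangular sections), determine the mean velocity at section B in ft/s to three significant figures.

2.90 ft/s

Q = A₁V₁ = (34.63×2.58) × 2.92 = 260.9 ft³/s
A₂ = 33.80 × 2.66 = 89.91 ft²
V₂ = Q/A₂ = 260.9/89.91 = 2.902 ft/s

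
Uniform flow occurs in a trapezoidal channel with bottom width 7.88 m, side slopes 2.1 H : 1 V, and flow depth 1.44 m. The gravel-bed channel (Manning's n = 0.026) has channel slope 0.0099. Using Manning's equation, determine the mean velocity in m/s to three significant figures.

A = (b + z·y)·y = (7.88 + 2.1×1.44)×1.44 = 15.70 m²
P = b + 2y√(1+z²) = 7.88 + 2×1.44×√(1+2.1²) = 14.58 m
R = A/P = 15.70/14.58 = 1.077 m
Q = (1/n)·A·R^(2/3)·S^(1/2) = (1/0.026) × 15.70 × 1.077^(2/3) × 0.0099^(1/2) = 63.14 m³/s
V = Q/A = 63.14/15.70 = 4.021 m/s

4.02 m/s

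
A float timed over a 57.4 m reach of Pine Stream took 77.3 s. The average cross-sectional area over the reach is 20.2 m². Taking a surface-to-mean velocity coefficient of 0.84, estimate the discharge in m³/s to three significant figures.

12.6 m³/s

v_surface = L / t̄ = 57.4 / 77.3 = 0.7426 m/s
v_mean = 0.84 × 0.7426 = 0.6238 m/s
Q = A × v_mean = 20.2 × 0.6238 = 12.60 m³/s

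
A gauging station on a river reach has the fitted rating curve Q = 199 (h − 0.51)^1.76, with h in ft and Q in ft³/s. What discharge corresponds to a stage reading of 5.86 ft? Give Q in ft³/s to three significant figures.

Q = 199 × (5.86 − 0.51)^1.76 = 199 × 5.35^1.76 = 3809 ft³/s

3810 ft³/s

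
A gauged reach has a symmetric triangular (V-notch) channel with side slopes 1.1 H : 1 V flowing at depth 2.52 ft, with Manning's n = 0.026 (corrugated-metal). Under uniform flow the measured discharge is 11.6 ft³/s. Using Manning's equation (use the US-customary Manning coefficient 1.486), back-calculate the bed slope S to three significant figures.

0.000927

A = z·y² = 1.1×2.52² = 6.985 ft²
P = 2y√(1+z²) = 2×2.52×√(1+1.1²) = 7.492 ft
R = A/P = 6.985/7.492 = 0.9323 ft
S = (Q·n / (1.486·A·R^(2/3)))² = (11.6×0.026 / (1.486×6.985×0.9544))² = 0.0009269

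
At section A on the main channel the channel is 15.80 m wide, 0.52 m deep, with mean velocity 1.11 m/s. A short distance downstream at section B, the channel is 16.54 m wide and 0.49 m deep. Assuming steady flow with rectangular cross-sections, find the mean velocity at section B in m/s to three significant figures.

Q = A₁V₁ = (15.80×0.52) × 1.11 = 9.120 m³/s
A₂ = 16.54 × 0.49 = 8.105 m²
V₂ = Q/A₂ = 9.120/8.105 = 1.125 m/s

1.13 m/s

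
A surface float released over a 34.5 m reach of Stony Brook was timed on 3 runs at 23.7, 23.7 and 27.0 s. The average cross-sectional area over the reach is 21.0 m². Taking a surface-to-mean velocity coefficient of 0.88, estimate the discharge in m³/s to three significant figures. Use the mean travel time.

25.7 m³/s

t̄ = (23.7 + 23.7 + 27.0) / 3 = 24.8 s
v_surface = L / t̄ = 34.5 / 24.8 = 1.391 m/s
v_mean = 0.88 × 1.391 = 1.224 m/s
Q = A × v_mean = 21.0 × 1.224 = 25.71 m³/s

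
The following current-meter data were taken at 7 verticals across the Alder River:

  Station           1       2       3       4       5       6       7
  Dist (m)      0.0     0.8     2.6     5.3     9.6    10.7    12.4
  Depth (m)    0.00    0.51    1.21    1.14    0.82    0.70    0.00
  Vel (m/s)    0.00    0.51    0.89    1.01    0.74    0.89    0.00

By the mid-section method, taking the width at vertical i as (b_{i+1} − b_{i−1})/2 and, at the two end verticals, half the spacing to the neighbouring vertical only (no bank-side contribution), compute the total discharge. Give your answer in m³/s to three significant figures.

9.30 m³/s

w_2 = (2.6 − 0.0)/2 = 1.3 m; q_2 = 0.51 × 0.51 × 1.3 = 0.3381 m³/s
w_3 = (5.3 − 0.8)/2 = 2.25 m; q_3 = 0.89 × 1.21 × 2.25 = 2.423 m³/s
w_4 = (9.6 − 2.6)/2 = 3.5 m; q_4 = 1.01 × 1.14 × 3.5 = 4.030 m³/s
w_5 = (10.7 − 5.3)/2 = 2.7 m; q_5 = 0.74 × 0.82 × 2.7 = 1.638 m³/s
w_6 = (12.4 − 9.6)/2 = 1.4 m; q_6 = 0.89 × 0.70 × 1.4 = 0.8722 m³/s
Stations 1, 7 contribute zero (depth or velocity is 0).
Q = Σ qᵢ = 9.302 m³/s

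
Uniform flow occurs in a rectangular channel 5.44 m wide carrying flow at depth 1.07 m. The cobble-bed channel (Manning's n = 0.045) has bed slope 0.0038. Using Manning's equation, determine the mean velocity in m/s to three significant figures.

A = b·y = 5.44 × 1.07 = 5.821 m²
P = b + 2y = 5.44 + 2×1.07 = 7.580 m
R = A/P = 5.821/7.580 = 0.7679 m
Q = (1/n)·A·R^(2/3)·S^(1/2) = (1/0.045) × 5.821 × 0.7679^(2/3) × 0.0038^(1/2) = 6.687 m³/s
V = Q/A = 6.687/5.821 = 1.149 m/s

1.15 m/s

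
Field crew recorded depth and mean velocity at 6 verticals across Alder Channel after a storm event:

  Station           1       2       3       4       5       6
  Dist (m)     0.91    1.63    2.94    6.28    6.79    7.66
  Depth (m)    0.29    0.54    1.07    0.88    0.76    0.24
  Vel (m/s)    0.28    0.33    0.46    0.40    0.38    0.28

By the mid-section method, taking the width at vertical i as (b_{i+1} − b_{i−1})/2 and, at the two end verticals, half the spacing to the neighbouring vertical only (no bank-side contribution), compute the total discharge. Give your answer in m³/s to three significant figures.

2.26 m³/s

w_1 = (1.63 − 0.91)/2 = 0.36 m; q_1 = 0.28 × 0.29 × 0.36 = 0.02923 m³/s
w_2 = (2.94 − 0.91)/2 = 1.015 m; q_2 = 0.33 × 0.54 × 1.015 = 0.1809 m³/s
w_3 = (6.28 − 1.63)/2 = 2.325 m; q_3 = 0.46 × 1.07 × 2.325 = 1.144 m³/s
w_4 = (6.79 − 2.94)/2 = 1.925 m; q_4 = 0.40 × 0.88 × 1.925 = 0.6776 m³/s
w_5 = (7.66 − 6.28)/2 = 0.69 m; q_5 = 0.38 × 0.76 × 0.69 = 0.1993 m³/s
w_6 = (7.66 − 6.79)/2 = 0.435 m; q_6 = 0.28 × 0.24 × 0.435 = 0.02923 m³/s
Q = Σ qᵢ = 2.261 m³/s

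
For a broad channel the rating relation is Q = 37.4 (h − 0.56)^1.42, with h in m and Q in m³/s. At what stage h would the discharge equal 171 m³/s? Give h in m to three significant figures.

h − h₀ = (Q/C)^(1/b) = (171/37.4)^(1/1.42) = 2.917 m
h = 0.56 + 2.917 = 3.477 m

3.48 m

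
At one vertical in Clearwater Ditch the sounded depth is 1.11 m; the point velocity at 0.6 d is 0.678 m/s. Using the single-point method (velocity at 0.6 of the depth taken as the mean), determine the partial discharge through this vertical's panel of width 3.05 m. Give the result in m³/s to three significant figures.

2.30 m³/s

v̄ = v₀.₆ = 0.678 m/s
q = v̄ × d × w = 0.6780 × 1.11 × 3.05 = 2.295 m³/s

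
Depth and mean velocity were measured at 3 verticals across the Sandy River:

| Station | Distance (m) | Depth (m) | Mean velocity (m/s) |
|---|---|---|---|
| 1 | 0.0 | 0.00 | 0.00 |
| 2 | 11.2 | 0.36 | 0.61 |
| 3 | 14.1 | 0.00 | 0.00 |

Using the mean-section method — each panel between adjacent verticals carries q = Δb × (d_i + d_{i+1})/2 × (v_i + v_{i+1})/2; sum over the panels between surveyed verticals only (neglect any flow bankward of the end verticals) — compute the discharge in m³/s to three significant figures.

0.774 m³/s

Panel 1-2: Δb = 11.2 m, d̄ = (0.00+0.36)/2 = 0.18, v̄ = (0.00+0.61)/2 = 0.305 → q = 11.2×0.18×0.305 = 0.6149 m³/s
Panel 2-3: Δb = 2.9 m, d̄ = (0.36+0.00)/2 = 0.18, v̄ = (0.61+0.00)/2 = 0.305 → q = 2.9×0.18×0.305 = 0.1592 m³/s
Q = Σ q = 0.7741 m³/s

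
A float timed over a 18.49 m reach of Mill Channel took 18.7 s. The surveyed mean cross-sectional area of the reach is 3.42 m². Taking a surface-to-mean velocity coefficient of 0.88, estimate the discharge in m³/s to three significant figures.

2.98 m³/s

v_surface = L / t̄ = 18.49 / 18.7 = 0.9888 m/s
v_mean = 0.88 × 0.9888 = 0.8701 m/s
Q = A × v_mean = 3.42 × 0.8701 = 2.976 m³/s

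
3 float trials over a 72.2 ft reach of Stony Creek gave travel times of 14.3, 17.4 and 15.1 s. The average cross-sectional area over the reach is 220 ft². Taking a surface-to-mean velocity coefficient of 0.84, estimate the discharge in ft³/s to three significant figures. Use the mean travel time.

855 ft³/s

t̄ = (14.3 + 17.4 + 15.1) / 3 = 15.6 s
v_surface = L / t̄ = 72.2 / 15.6 = 4.628 ft/s
v_mean = 0.84 × 4.628 = 3.888 ft/s
Q = A × v_mean = 220 × 3.888 = 855.3 ft³/s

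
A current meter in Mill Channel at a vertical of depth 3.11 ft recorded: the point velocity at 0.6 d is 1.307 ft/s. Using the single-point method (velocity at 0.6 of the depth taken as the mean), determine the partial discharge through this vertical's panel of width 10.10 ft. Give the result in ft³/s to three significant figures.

v̄ = v₀.₆ = 1.307 ft/s
q = v̄ × d × w = 1.307 × 3.11 × 10.10 = 41.05 ft³/s

41.1 ft³/s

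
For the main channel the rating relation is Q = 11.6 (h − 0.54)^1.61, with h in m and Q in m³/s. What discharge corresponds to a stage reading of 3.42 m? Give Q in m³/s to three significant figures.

63.7 m³/s

Q = 11.6 × (3.42 − 0.54)^1.61 = 11.6 × 2.88^1.61 = 63.69 m³/s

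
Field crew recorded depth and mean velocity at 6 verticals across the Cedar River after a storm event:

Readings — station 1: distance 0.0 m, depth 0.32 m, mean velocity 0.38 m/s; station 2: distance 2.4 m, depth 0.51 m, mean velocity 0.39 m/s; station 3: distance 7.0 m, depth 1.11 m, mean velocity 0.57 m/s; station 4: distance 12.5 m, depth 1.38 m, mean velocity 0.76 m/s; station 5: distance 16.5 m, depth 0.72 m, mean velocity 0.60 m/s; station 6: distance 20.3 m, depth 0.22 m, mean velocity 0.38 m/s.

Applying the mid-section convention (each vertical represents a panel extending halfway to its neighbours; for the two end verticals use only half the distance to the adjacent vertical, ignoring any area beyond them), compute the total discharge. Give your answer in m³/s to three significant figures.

10.9 m³/s

w_1 = (2.4 − 0.0)/2 = 1.2 m; q_1 = 0.38 × 0.32 × 1.2 = 0.1459 m³/s
w_2 = (7.0 − 0.0)/2 = 3.5 m; q_2 = 0.39 × 0.51 × 3.5 = 0.6962 m³/s
w_3 = (12.5 − 2.4)/2 = 5.05 m; q_3 = 0.57 × 1.11 × 5.05 = 3.195 m³/s
w_4 = (16.5 − 7.0)/2 = 4.75 m; q_4 = 0.76 × 1.38 × 4.75 = 4.982 m³/s
w_5 = (20.3 − 12.5)/2 = 3.9 m; q_5 = 0.60 × 0.72 × 3.9 = 1.685 m³/s
w_6 = (20.3 − 16.5)/2 = 1.9 m; q_6 = 0.38 × 0.22 × 1.9 = 0.1588 m³/s
Q = Σ qᵢ = 10.86 m³/s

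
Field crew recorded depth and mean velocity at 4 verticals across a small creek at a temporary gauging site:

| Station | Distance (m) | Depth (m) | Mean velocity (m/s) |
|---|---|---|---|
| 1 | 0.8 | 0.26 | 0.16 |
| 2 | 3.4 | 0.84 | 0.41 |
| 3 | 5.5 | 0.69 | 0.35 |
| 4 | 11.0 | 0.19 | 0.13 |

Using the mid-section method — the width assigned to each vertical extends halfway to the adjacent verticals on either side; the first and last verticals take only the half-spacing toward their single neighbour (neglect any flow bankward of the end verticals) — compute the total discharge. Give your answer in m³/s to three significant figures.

1.85 m³/s

w_1 = (3.4 − 0.8)/2 = 1.3 m; q_1 = 0.16 × 0.26 × 1.3 = 0.05408 m³/s
w_2 = (5.5 − 0.8)/2 = 2.35 m; q_2 = 0.41 × 0.84 × 2.35 = 0.8093 m³/s
w_3 = (11.0 − 3.4)/2 = 3.8 m; q_3 = 0.35 × 0.69 × 3.8 = 0.9177 m³/s
w_4 = (11.0 − 5.5)/2 = 2.75 m; q_4 = 0.13 × 0.19 × 2.75 = 0.06793 m³/s
Q = Σ qᵢ = 1.849 m³/s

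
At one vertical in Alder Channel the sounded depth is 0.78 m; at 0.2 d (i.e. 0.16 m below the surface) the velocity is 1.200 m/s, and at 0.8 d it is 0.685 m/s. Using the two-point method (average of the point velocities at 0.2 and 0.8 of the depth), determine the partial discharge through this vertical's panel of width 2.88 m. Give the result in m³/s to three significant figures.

2.12 m³/s

v̄ = (1.200 + 0.685) / 2 = 0.9425 m/s
q = v̄ × d × w = 0.9425 × 0.78 × 2.88 = 2.117 m³/s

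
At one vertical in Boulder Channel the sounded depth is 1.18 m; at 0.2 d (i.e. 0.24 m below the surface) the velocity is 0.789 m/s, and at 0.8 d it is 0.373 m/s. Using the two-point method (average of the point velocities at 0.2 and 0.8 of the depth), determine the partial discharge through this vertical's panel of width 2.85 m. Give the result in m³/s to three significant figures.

v̄ = (0.789 + 0.373) / 2 = 0.5810 m/s
q = v̄ × d × w = 0.5810 × 1.18 × 2.85 = 1.954 m³/s

1.95 m³/s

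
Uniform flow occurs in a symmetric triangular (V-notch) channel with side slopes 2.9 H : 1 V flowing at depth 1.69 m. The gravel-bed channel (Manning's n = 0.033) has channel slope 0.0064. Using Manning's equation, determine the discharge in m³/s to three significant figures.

17.3 m³/s

A = z·y² = 2.9×1.69² = 8.283 m²
P = 2y√(1+z²) = 2×1.69×√(1+2.9²) = 10.37 m
R = A/P = 8.283/10.37 = 0.7988 m
Q = (1/n)·A·R^(2/3)·S^(1/2) = (1/0.033) × 8.283 × 0.7988^(2/3) × 0.0064^(1/2) = 17.29 m³/s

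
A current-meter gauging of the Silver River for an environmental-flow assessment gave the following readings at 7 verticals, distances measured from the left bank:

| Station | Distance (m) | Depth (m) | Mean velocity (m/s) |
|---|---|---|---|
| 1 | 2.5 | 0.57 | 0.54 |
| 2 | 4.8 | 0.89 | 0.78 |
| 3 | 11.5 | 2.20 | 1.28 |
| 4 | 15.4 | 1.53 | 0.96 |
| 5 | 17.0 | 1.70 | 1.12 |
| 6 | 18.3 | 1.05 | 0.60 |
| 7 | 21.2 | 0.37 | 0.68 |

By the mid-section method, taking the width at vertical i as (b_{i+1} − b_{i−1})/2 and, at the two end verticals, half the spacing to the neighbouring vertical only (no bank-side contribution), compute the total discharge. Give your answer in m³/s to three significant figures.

26.9 m³/s

w_1 = (4.8 − 2.5)/2 = 1.15 m; q_1 = 0.54 × 0.57 × 1.15 = 0.3540 m³/s
w_2 = (11.5 − 2.5)/2 = 4.5 m; q_2 = 0.78 × 0.89 × 4.5 = 3.124 m³/s
w_3 = (15.4 − 4.8)/2 = 5.3 m; q_3 = 1.28 × 2.20 × 5.3 = 14.92 m³/s
w_4 = (17.0 − 11.5)/2 = 2.75 m; q_4 = 0.96 × 1.53 × 2.75 = 4.039 m³/s
w_5 = (18.3 − 15.4)/2 = 1.45 m; q_5 = 1.12 × 1.70 × 1.45 = 2.761 m³/s
w_6 = (21.2 − 17.0)/2 = 2.1 m; q_6 = 0.60 × 1.05 × 2.1 = 1.323 m³/s
w_7 = (21.2 − 18.3)/2 = 1.45 m; q_7 = 0.68 × 0.37 × 1.45 = 0.3648 m³/s
Q = Σ qᵢ = 26.89 m³/s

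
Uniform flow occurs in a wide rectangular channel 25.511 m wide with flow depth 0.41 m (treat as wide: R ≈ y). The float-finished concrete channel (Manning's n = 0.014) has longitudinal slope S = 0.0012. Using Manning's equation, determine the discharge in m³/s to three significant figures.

A = b·y = 25.511 × 0.41 = 10.46 m²
Wide channel: R ≈ y = 0.41 m
Q = (1/n)·A·R^(2/3)·S^(1/2) = (1/0.014) × 10.46 × 0.4100^(2/3) × 0.0012^(1/2) = 14.28 m³/s

14.3 m³/s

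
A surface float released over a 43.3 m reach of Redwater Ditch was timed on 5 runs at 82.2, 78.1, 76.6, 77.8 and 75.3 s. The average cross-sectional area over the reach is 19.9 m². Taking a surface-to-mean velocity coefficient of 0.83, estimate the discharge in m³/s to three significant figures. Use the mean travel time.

t̄ = (82.2 + 78.1 + 76.6 + 77.8 + 75.3) / 5 = 78 s
v_surface = L / t̄ = 43.3 / 78 = 0.5551 m/s
v_mean = 0.83 × 0.5551 = 0.4608 m/s
Q = A × v_mean = 19.9 × 0.4608 = 9.169 m³/s

9.17 m³/s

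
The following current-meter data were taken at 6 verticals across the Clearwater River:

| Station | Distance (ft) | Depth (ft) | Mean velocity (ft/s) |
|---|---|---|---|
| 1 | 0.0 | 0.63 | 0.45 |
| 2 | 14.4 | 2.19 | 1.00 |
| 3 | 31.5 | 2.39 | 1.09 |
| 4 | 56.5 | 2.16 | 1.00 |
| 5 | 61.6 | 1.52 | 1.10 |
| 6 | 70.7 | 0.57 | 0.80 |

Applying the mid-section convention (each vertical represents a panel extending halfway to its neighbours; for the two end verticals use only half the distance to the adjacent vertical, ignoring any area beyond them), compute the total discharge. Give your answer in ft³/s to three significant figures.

w_1 = (14.4 − 0.0)/2 = 7.2 ft; q_1 = 0.45 × 0.63 × 7.2 = 2.041 ft³/s
w_2 = (31.5 − 0.0)/2 = 15.75 ft; q_2 = 1.00 × 2.19 × 15.75 = 34.49 ft³/s
w_3 = (56.5 − 14.4)/2 = 21.05 ft; q_3 = 1.09 × 2.39 × 21.05 = 54.84 ft³/s
w_4 = (61.6 − 31.5)/2 = 15.05 ft; q_4 = 1.00 × 2.16 × 15.05 = 32.51 ft³/s
w_5 = (70.7 − 56.5)/2 = 7.1 ft; q_5 = 1.10 × 1.52 × 7.1 = 11.87 ft³/s
w_6 = (70.7 − 61.6)/2 = 4.55 ft; q_6 = 0.80 × 0.57 × 4.55 = 2.075 ft³/s
Q = Σ qᵢ = 137.8 ft³/s

138 ft³/s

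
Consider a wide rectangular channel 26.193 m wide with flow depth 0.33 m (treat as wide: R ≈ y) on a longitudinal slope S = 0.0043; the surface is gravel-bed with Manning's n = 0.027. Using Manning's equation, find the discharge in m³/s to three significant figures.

A = b·y = 26.193 × 0.33 = 8.644 m²
Wide channel: R ≈ y = 0.33 m
Q = (1/n)·A·R^(2/3)·S^(1/2) = (1/0.027) × 8.644 × 0.3300^(2/3) × 0.0043^(1/2) = 10.02 m³/s

10.0 m³/s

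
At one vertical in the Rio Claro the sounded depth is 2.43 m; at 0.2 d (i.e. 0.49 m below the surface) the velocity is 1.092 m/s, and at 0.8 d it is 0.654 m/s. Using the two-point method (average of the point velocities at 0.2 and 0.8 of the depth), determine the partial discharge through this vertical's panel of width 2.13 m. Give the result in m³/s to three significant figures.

4.52 m³/s

v̄ = (1.092 + 0.654) / 2 = 0.8730 m/s
q = v̄ × d × w = 0.8730 × 2.43 × 2.13 = 4.519 m³/s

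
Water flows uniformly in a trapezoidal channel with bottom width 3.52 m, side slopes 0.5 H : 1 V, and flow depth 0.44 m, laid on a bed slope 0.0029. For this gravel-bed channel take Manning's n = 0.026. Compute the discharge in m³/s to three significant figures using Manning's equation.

1.74 m³/s

A = (b + z·y)·y = (3.52 + 0.5×0.44)×0.44 = 1.646 m²
P = b + 2y√(1+z²) = 3.52 + 2×0.44×√(1+0.5²) = 4.504 m
R = A/P = 1.646/4.504 = 0.3654 m
Q = (1/n)·A·R^(2/3)·S^(1/2) = (1/0.026) × 1.646 × 0.3654^(2/3) × 0.0029^(1/2) = 1.742 m³/s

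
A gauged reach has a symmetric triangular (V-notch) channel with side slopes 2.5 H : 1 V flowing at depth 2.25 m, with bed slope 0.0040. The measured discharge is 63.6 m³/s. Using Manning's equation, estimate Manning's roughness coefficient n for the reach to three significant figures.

A = z·y² = 2.5×2.25² = 12.66 m²
P = 2y√(1+z²) = 2×2.25×√(1+2.5²) = 12.12 m
R = A/P = 12.66/12.12 = 1.045 m
n = (1/Q)·A·R^(2/3)·S^(1/2) = (1/63.6) × 12.66 × 1.029 × 0.06325 = 0.01296

0.0130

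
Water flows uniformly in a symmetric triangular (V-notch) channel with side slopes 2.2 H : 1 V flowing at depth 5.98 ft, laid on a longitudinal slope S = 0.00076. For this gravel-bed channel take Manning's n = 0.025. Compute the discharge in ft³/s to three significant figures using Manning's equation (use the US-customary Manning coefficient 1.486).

251 ft³/s

A = z·y² = 2.2×5.98² = 78.67 ft²
P = 2y√(1+z²) = 2×5.98×√(1+2.2²) = 28.90 ft
R = A/P = 78.67/28.90 = 2.722 ft
Q = (1.486/n)·A·R^(2/3)·S^(1/2) = (1.486/0.025) × 78.67 × 2.722^(2/3) × 0.00076^(1/2) = 251.3 ft³/s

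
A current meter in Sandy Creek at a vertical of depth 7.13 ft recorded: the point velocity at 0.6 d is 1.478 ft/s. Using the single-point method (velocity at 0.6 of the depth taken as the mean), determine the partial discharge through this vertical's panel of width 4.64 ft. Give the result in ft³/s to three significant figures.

v̄ = v₀.₆ = 1.478 ft/s
q = v̄ × d × w = 1.478 × 7.13 × 4.64 = 48.90 ft³/s

48.9 ft³/s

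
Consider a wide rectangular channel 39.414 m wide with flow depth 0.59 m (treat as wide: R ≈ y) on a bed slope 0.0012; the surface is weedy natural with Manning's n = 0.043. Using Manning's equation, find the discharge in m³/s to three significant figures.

13.2 m³/s

A = b·y = 39.414 × 0.59 = 23.25 m²
Wide channel: R ≈ y = 0.59 m
Q = (1/n)·A·R^(2/3)·S^(1/2) = (1/0.043) × 23.25 × 0.5900^(2/3) × 0.0012^(1/2) = 13.18 m³/s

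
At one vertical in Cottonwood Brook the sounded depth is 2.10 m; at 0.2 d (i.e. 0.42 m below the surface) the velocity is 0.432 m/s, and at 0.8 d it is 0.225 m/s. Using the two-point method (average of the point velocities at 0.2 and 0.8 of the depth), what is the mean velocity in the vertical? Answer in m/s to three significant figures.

v̄ = (0.432 + 0.225) / 2 = 0.3285 m/s

0.329 m/s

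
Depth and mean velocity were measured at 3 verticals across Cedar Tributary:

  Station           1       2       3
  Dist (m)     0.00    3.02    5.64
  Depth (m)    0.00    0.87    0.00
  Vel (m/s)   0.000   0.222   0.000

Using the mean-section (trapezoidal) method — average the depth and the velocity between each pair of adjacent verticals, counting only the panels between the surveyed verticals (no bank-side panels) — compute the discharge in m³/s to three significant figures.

0.272 m³/s

Panel 1-2: Δb = 3.02 m, d̄ = (0.00+0.87)/2 = 0.435, v̄ = (0.000+0.222)/2 = 0.111 → q = 3.02×0.435×0.111 = 0.1458 m³/s
Panel 2-3: Δb = 2.62 m, d̄ = (0.87+0.00)/2 = 0.435, v̄ = (0.222+0.000)/2 = 0.111 → q = 2.62×0.435×0.111 = 0.1265 m³/s
Q = Σ q = 0.2723 m³/s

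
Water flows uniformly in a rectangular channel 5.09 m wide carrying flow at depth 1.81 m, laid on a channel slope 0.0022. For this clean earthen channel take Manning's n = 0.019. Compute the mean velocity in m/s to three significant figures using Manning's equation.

A = b·y = 5.09 × 1.81 = 9.213 m²
P = b + 2y = 5.09 + 2×1.81 = 8.710 m
R = A/P = 9.213/8.710 = 1.058 m
Q = (1/n)·A·R^(2/3)·S^(1/2) = (1/0.019) × 9.213 × 1.058^(2/3) × 0.0022^(1/2) = 23.61 m³/s
V = Q/A = 23.61/9.213 = 2.563 m/s

2.56 m/s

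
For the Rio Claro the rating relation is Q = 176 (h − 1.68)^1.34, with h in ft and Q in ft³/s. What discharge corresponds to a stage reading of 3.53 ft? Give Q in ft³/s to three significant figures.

401 ft³/s

Q = 176 × (3.53 − 1.68)^1.34 = 176 × 1.85^1.34 = 401.3 ft³/s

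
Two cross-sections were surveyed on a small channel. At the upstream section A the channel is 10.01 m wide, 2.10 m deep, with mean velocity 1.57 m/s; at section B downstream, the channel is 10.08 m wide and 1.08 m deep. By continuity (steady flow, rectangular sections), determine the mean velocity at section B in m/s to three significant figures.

3.03 m/s

Q = A₁V₁ = (10.01×2.10) × 1.57 = 33.00 m³/s
A₂ = 10.08 × 1.08 = 10.89 m²
V₂ = Q/A₂ = 33.00/10.89 = 3.032 m/s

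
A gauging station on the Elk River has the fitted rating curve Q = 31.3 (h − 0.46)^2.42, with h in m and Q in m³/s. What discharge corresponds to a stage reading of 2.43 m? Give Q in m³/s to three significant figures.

Q = 31.3 × (2.43 − 0.46)^2.42 = 31.3 × 1.97^2.42 = 161.5 m³/s

161 m³/s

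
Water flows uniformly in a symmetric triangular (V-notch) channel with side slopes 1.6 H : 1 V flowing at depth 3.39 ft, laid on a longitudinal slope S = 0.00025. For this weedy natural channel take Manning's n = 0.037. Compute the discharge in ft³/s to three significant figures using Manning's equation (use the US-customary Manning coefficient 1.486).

14.9 ft³/s

A = z·y² = 1.6×3.39² = 18.39 ft²
P = 2y√(1+z²) = 2×3.39×√(1+1.6²) = 12.79 ft
R = A/P = 18.39/12.79 = 1.437 ft
Q = (1.486/n)·A·R^(2/3)·S^(1/2) = (1.486/0.037) × 18.39 × 1.437^(2/3) × 0.00025^(1/2) = 14.87 ft³/s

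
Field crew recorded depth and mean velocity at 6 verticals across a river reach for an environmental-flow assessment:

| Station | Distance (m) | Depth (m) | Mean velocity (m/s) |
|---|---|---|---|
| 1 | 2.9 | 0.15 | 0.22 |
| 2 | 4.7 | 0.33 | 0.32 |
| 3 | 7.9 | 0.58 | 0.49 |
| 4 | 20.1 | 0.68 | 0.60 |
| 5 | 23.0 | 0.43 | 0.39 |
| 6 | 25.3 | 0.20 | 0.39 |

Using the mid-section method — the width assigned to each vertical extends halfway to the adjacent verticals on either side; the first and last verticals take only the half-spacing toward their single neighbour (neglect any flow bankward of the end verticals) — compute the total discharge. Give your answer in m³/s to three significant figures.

6.09 m³/s

w_1 = (4.7 − 2.9)/2 = 0.9 m; q_1 = 0.22 × 0.15 × 0.9 = 0.02970 m³/s
w_2 = (7.9 − 2.9)/2 = 2.5 m; q_2 = 0.32 × 0.33 × 2.5 = 0.2640 m³/s
w_3 = (20.1 − 4.7)/2 = 7.7 m; q_3 = 0.49 × 0.58 × 7.7 = 2.188 m³/s
w_4 = (23.0 − 7.9)/2 = 7.55 m; q_4 = 0.60 × 0.68 × 7.55 = 3.080 m³/s
w_5 = (25.3 − 20.1)/2 = 2.6 m; q_5 = 0.39 × 0.43 × 2.6 = 0.4360 m³/s
w_6 = (25.3 − 23.0)/2 = 1.15 m; q_6 = 0.39 × 0.20 × 1.15 = 0.08970 m³/s
Q = Σ qᵢ = 6.088 m³/s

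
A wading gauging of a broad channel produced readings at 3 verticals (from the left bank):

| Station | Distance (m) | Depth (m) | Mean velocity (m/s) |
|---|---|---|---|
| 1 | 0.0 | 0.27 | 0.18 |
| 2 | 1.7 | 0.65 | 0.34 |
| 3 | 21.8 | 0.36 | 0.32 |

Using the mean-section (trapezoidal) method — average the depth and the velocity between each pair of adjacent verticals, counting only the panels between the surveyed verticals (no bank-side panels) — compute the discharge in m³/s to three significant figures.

Panel 1-2: Δb = 1.7 m, d̄ = (0.27+0.65)/2 = 0.46, v̄ = (0.18+0.34)/2 = 0.26 → q = 1.7×0.46×0.26 = 0.2033 m³/s
Panel 2-3: Δb = 20.1 m, d̄ = (0.65+0.36)/2 = 0.505, v̄ = (0.34+0.32)/2 = 0.33 → q = 20.1×0.505×0.33 = 3.350 m³/s
Q = Σ q = 3.553 m³/s

3.55 m³/s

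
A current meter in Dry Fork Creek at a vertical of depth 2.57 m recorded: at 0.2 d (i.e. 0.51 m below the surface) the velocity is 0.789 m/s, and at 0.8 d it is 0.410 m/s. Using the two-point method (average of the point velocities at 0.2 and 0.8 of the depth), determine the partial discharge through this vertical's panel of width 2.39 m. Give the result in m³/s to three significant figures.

v̄ = (0.789 + 0.410) / 2 = 0.5995 m/s
q = v̄ × d × w = 0.5995 × 2.57 × 2.39 = 3.682 m³/s

3.68 m³/s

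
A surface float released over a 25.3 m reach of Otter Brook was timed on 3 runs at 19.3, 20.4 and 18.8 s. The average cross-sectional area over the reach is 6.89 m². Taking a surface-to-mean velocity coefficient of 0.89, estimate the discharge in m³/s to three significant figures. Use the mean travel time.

7.96 m³/s

t̄ = (19.3 + 20.4 + 18.8) / 3 = 19.5 s
v_surface = L / t̄ = 25.3 / 19.5 = 1.297 m/s
v_mean = 0.89 × 1.297 = 1.155 m/s
Q = A × v_mean = 6.89 × 1.155 = 7.956 m³/s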